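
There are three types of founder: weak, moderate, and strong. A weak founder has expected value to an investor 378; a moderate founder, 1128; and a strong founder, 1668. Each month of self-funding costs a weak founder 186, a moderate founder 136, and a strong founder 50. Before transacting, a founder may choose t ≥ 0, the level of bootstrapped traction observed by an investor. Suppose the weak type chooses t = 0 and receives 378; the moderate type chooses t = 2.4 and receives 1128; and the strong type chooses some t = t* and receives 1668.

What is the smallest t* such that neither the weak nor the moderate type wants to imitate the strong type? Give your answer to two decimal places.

Moderate type (on-path payoff 1128 − 136×2.4 = 801.6) won't mimic when 801.6 ≥ 1668 − 136·t*, i.e. t* ≥ 6.37.
Weak type (on-path payoff 378) won't mimic when 378 ≥ 1668 − 186·t*, i.e. t* ≥ 6.94.
Both must hold, so t* = max(6.94, 6.37) = 6.94. The weak type's constraint binds.

6.94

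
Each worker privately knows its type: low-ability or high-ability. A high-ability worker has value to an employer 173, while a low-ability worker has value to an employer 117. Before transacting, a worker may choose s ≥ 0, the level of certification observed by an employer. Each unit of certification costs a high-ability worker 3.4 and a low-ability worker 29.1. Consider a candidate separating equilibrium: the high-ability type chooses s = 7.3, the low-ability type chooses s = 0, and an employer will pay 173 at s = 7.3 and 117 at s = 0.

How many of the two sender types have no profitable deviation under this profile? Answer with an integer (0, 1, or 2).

2

Low-ability type: stay at 0 → 117; mimic → 173 − 29.1 × 7.3 = -39.43. IC holds (117 ≥ -39.43).
High-ability type: signal → 173 − 3.4 × 7.3 = 148.18; deviate to 0 → 117. IC holds (148.18 ≥ 117).
2 of 2 constraints hold, so this is a separating equilibrium.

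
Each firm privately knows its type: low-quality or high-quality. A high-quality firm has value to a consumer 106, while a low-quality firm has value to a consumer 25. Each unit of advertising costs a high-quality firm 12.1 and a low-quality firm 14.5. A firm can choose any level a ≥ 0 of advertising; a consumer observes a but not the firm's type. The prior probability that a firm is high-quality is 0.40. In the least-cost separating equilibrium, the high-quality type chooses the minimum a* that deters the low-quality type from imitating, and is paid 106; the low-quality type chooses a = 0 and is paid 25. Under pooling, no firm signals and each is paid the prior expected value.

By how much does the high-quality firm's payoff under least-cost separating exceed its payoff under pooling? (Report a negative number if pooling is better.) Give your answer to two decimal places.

Least-cost separating signal: a* solves 25 = 106 − 14.5·a*, so a* = (106 − 25)/14.5 ≈ 5.5862.
High-quality type's separating payoff: 106 − 12.1 × a* = 106 − 12.1 × (106 − 25)/14.5 = 106 − 980.1/14.5 ≈ 38.4069.
Pooling payoff: 0.40 × 106 + 0.60 × 25 = 57.4.
Difference: 38.4069 − 57.4 = -18.9931, i.e. -18.99 to two decimal places.
The high-quality type would prefer the pooling outcome.

-18.99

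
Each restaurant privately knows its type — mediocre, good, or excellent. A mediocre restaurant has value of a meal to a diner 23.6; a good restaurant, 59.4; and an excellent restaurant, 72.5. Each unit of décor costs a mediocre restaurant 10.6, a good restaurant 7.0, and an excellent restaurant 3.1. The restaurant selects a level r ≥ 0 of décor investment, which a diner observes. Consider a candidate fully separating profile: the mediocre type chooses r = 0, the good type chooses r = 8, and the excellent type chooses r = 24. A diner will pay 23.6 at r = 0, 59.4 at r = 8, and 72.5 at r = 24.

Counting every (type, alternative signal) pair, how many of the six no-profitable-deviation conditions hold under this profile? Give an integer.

Good (own payoff 59.4 − 7.0×8 = 3.4): to r=0 gives 23.6 → profitable ✗; to r=24 gives 72.5 − 7.0×24 = -95.5 → no gain ✓.
Mediocre (own payoff 23.6): to r=8 gives 59.4 − 10.6×8 = -25.4 → no gain ✓; to r=24 gives 72.5 − 10.6×24 = -181.9 → no gain ✓.
Excellent (own payoff 72.5 − 3.1×24 = -1.9): to r=0 gives 23.6 → profitable ✗; to r=8 gives 59.4 − 3.1×8 = 34.6 → profitable ✗.
3 of the 6 constraints hold; not an equilibrium.

3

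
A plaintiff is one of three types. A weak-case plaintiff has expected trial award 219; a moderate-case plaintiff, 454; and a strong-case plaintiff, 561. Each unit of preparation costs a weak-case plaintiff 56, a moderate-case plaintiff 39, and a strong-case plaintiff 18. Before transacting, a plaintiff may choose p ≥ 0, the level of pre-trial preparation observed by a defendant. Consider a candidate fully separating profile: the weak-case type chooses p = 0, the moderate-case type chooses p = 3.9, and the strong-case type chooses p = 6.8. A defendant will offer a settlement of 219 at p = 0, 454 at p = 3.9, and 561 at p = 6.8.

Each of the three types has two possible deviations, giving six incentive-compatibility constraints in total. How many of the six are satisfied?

Weak-case (own payoff 219): to p=3.9 gives 454 − 56×3.9 = 235.6 → profitable ✗; to p=6.8 gives 561 − 56×6.8 = 180.2 → no gain ✓.
Strong-case (own payoff 561 − 18×6.8 = 438.6): to p=0 gives 219 → no gain ✓; to p=3.9 gives 454 − 18×3.9 = 383.8 → no gain ✓.
Moderate-case (own payoff 454 − 39×3.9 = 301.9): to p=0 gives 219 → no gain ✓; to p=6.8 gives 561 − 39×6.8 = 295.8 → no gain ✓.
5 of the 6 constraints hold; not an equilibrium.

5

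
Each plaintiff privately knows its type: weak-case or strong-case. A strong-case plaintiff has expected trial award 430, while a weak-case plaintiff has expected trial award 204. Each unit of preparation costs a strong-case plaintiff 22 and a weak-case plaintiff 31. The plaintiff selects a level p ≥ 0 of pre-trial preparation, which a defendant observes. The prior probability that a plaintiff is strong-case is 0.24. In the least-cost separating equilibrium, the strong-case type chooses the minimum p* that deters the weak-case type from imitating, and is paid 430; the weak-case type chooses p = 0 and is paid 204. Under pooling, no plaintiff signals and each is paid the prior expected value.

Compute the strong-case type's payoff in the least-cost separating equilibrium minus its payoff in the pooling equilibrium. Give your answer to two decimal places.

11.37

Least-cost separating signal: p* solves 204 = 430 − 31·p*, so p* = (430 − 204)/31 ≈ 7.2903.
Strong-case type's separating payoff: 430 − 22 × p* = 430 − 22 × (430 − 204)/31 = 430 − 4972/31 ≈ 269.6129.
Pooling payoff: 0.24 × 430 + 0.76 × 204 = 258.24.
Difference: 269.6129 − 258.24 = 11.3729, i.e. 11.37 to two decimal places.
The strong-case type prefers to separate.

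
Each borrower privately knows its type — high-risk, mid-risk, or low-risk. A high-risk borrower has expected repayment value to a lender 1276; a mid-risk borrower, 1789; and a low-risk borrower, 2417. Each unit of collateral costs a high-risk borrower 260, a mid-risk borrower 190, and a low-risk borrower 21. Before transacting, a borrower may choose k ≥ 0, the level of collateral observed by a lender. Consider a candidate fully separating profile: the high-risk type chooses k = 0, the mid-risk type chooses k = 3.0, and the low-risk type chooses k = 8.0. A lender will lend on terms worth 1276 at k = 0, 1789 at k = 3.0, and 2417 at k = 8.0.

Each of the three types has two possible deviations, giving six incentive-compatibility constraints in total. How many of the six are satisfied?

5

High-risk (own payoff 1276): to k=3.0 gives 1789 − 260×3.0 = 1009 → no gain ✓; to k=8.0 gives 2417 − 260×8.0 = 337 → no gain ✓.
Low-risk (own payoff 2417 − 21×8.0 = 2249): to k=0 gives 1276 → no gain ✓; to k=3.0 gives 1789 − 21×3.0 = 1726 → no gain ✓.
Mid-risk (own payoff 1789 − 190×3.0 = 1219): to k=0 gives 1276 → profitable ✗; to k=8.0 gives 2417 − 190×8.0 = 897 → no gain ✓.
5 of the 6 constraints hold; not an equilibrium.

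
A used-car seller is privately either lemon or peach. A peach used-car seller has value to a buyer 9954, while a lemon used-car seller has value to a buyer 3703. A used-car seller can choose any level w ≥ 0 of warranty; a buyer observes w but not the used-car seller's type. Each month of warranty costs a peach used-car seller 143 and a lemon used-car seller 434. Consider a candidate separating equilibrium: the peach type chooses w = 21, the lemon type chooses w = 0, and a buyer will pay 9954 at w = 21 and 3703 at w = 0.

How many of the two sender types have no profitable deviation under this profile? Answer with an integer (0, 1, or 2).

Peach type: signal → 9954 − 143 × 21 = 6951; deviate to 0 → 3703. IC holds (6951 ≥ 3703).
Lemon type: stay at 0 → 3703; mimic → 9954 − 434 × 21 = 840. IC holds (3703 ≥ 840).
2 of 2 constraints hold, so this is a separating equilibrium.

2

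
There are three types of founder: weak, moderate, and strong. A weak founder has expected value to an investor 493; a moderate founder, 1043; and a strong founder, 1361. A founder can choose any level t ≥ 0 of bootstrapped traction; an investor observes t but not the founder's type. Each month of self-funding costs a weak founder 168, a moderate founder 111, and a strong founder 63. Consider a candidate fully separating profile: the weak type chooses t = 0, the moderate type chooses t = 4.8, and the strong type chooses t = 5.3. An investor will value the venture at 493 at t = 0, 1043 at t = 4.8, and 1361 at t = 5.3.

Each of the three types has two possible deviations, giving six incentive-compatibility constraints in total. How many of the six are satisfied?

Weak (own payoff 493): to t=4.8 gives 1043 − 168×4.8 = 236.6 → no gain ✓; to t=5.3 gives 1361 − 168×5.3 = 470.6 → no gain ✓.
Moderate (own payoff 1043 − 111×4.8 = 510.2): to t=0 gives 493 → no gain ✓; to t=5.3 gives 1361 − 111×5.3 = 772.7 → profitable ✗.
Strong (own payoff 1361 − 63×5.3 = 1027.1): to t=0 gives 493 → no gain ✓; to t=4.8 gives 1043 − 63×4.8 = 740.6 → no gain ✓.
5 of the 6 constraints hold; not an equilibrium.

5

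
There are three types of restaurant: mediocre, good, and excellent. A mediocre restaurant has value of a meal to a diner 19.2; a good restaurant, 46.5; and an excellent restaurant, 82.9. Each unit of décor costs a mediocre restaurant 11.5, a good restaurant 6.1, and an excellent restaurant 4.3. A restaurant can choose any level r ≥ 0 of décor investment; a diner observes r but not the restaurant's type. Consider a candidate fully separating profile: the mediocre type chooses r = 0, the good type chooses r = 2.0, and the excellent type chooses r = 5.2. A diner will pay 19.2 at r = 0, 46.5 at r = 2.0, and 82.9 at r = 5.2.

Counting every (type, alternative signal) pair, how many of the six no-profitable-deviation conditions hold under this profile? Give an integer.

3

Excellent (own payoff 82.9 − 4.3×5.2 = 60.54): to r=0 gives 19.2 → no gain ✓; to r=2.0 gives 46.5 − 4.3×2.0 = 37.9 → no gain ✓.
Good (own payoff 46.5 − 6.1×2.0 = 34.3): to r=0 gives 19.2 → no gain ✓; to r=5.2 gives 82.9 − 6.1×5.2 = 51.18 → profitable ✗.
Mediocre (own payoff 19.2): to r=2.0 gives 46.5 − 11.5×2.0 = 23.5 → profitable ✗; to r=5.2 gives 82.9 − 11.5×5.2 = 23.1 → profitable ✗.
3 of the 6 constraints hold; not an equilibrium.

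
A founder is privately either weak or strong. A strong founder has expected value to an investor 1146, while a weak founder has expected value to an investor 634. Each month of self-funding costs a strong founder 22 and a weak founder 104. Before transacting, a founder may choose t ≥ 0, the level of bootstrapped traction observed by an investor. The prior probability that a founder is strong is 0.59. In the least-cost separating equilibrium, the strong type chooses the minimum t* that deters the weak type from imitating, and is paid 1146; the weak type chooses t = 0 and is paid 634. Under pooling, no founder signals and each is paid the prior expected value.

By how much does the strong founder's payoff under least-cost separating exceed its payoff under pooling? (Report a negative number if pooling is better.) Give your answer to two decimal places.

101.61

Least-cost separating signal: t* solves 634 = 1146 − 104·t*, so t* = (1146 − 634)/104 ≈ 4.9231.
Strong type's separating payoff: 1146 − 22 × t* = 1146 − 22 × (1146 − 634)/104 = 1146 − 11264/104 ≈ 1037.6923.
Pooling payoff: 0.59 × 1146 + 0.41 × 634 = 936.08.
Difference: 1037.6923 − 936.08 = 101.6123, i.e. 101.61 to two decimal places.
The strong type prefers to separate.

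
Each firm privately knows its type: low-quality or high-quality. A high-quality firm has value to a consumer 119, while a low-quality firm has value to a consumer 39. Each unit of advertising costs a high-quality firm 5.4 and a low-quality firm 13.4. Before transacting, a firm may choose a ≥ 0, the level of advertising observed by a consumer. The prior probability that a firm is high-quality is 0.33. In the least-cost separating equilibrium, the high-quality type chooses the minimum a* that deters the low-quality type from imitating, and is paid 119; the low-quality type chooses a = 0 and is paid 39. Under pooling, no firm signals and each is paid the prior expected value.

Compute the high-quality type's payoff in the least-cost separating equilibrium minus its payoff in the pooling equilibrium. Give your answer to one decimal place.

Least-cost separating signal: a* solves 39 = 119 − 13.4·a*, so a* = (119 − 39)/13.4 ≈ 5.9701.
High-quality type's separating payoff: 119 − 5.4 × a* = 119 − 5.4 × (119 − 39)/13.4 = 119 − 432/13.4 ≈ 86.761.
Pooling payoff: 0.33 × 119 + 0.67 × 39 = 65.4.
Difference: 86.761 − 65.4 = 21.361, i.e. 21.4 to one decimal place.
The high-quality type prefers to separate.

21.4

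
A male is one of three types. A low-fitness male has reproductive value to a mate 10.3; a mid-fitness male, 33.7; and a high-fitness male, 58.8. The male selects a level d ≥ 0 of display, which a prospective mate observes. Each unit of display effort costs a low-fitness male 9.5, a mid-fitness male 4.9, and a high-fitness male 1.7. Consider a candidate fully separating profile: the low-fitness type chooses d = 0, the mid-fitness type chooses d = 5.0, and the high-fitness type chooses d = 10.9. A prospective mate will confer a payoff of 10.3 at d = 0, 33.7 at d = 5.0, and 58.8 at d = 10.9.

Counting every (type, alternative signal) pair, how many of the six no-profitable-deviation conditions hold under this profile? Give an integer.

Low-fitness (own payoff 10.3): to d=5.0 gives 33.7 − 9.5×5.0 = -13.8 → no gain ✓; to d=10.9 gives 58.8 − 9.5×10.9 = -44.75 → no gain ✓.
High-fitness (own payoff 58.8 − 1.7×10.9 = 40.27): to d=0 gives 10.3 → no gain ✓; to d=5.0 gives 33.7 − 1.7×5.0 = 25.2 → no gain ✓.
Mid-fitness (own payoff 33.7 − 4.9×5.0 = 9.2): to d=0 gives 10.3 → profitable ✗; to d=10.9 gives 58.8 − 4.9×10.9 = 5.39 → no gain ✓.
5 of the 6 constraints hold; not an equilibrium.

5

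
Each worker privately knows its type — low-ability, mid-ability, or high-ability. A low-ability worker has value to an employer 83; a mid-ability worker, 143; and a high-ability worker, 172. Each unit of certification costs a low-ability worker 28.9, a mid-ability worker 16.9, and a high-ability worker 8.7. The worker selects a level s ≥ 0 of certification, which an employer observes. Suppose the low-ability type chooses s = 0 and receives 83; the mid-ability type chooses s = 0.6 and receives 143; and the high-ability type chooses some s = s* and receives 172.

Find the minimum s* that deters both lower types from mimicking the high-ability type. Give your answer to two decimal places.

Mid-ability type (on-path payoff 143 − 16.9×0.6 = 132.86) won't mimic when 132.86 ≥ 172 − 16.9·s*, i.e. s* ≥ 2.32.
Low-ability type (on-path payoff 83) won't mimic when 83 ≥ 172 − 28.9·s*, i.e. s* ≥ 3.08.
Both must hold, so s* = max(3.08, 2.32) = 3.08. The low-ability type's constraint binds.

3.08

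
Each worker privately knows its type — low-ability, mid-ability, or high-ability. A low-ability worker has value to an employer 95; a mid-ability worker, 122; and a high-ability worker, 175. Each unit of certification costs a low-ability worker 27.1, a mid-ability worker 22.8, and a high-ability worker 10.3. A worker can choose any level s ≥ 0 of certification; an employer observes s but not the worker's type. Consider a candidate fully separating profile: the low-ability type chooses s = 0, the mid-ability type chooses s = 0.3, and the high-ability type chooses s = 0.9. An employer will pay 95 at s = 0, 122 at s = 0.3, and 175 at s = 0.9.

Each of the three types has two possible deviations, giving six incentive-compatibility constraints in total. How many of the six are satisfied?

Low-ability (own payoff 95): to s=0.3 gives 122 − 27.1×0.3 = 113.87 → profitable ✗; to s=0.9 gives 175 − 27.1×0.9 = 150.61 → profitable ✗.
High-ability (own payoff 175 − 10.3×0.9 = 165.73): to s=0 gives 95 → no gain ✓; to s=0.3 gives 122 − 10.3×0.3 = 118.91 → no gain ✓.
Mid-ability (own payoff 122 − 22.8×0.3 = 115.16): to s=0 gives 95 → no gain ✓; to s=0.9 gives 175 − 22.8×0.9 = 154.48 → profitable ✗.
3 of the 6 constraints hold; not an equilibrium.

3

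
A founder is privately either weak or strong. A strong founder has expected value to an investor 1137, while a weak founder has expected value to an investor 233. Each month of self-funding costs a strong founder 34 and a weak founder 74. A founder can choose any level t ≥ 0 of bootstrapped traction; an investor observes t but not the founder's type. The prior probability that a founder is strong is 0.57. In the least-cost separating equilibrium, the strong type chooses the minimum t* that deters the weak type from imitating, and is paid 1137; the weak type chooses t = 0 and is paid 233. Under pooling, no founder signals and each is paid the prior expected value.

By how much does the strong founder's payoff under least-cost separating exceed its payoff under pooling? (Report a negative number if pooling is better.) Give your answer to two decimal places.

Least-cost separating signal: t* solves 233 = 1137 − 74·t*, so t* = (1137 − 233)/74 ≈ 12.2162.
Strong type's separating payoff: 1137 − 34 × t* = 1137 − 34 × (1137 − 233)/74 = 1137 − 30736/74 ≈ 721.6486.
Pooling payoff: 0.57 × 1137 + 0.43 × 233 = 748.28.
Difference: 721.6486 − 748.28 = -26.6314, i.e. -26.63 to two decimal places.
The strong type would prefer the pooling outcome.

-26.63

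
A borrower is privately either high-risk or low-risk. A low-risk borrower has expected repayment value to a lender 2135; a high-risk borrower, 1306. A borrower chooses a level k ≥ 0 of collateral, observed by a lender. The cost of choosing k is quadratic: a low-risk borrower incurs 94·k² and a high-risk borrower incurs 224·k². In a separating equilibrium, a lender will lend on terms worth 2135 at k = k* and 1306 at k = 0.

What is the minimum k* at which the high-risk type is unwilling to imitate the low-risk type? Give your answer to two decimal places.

1.92

The high-risk type at k = 0 receives 1306; imitating at k* yields 2135 − 224·k*².
Indifference: 1306 = 2135 − 224·k*², so k*² = (2135 − 1306) / 224 ≈ 3.7009.
k* = √3.7009 ≈ 1.92.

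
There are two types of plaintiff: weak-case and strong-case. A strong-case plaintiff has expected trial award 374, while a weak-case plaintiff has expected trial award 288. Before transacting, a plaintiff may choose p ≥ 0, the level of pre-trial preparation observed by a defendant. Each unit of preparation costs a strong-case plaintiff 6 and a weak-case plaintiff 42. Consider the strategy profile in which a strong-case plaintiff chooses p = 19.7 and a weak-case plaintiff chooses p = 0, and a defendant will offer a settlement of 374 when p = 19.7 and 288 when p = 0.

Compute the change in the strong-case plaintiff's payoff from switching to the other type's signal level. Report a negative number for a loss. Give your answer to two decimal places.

Playing p = 19.7 the strong-case plaintiff receives 374 − 6 × 19.7 = 255.8.
Deviating to p = 0 yields 288 instead.
Gain from deviating: 288 − 255.8 = 32.20.
The gain is positive, so the strong-case type's incentive-compatibility constraint is violated — this profile is not a separating equilibrium.

32.20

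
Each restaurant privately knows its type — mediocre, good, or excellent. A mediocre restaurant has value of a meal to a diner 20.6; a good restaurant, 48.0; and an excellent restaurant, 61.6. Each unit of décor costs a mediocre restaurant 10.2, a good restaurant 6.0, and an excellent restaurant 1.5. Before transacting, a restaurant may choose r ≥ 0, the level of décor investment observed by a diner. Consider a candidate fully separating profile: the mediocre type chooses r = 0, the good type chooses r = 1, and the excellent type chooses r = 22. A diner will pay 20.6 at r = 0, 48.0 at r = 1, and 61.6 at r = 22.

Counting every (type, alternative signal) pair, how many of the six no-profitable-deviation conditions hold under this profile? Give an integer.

4

Excellent (own payoff 61.6 − 1.5×22 = 28.6): to r=0 gives 20.6 → no gain ✓; to r=1 gives 48.0 − 1.5×1 = 46.5 → profitable ✗.
Good (own payoff 48.0 − 6.0×1 = 42): to r=0 gives 20.6 → no gain ✓; to r=22 gives 61.6 − 6.0×22 = -70.4 → no gain ✓.
Mediocre (own payoff 20.6): to r=1 gives 48.0 − 10.2×1 = 37.8 → profitable ✗; to r=22 gives 61.6 − 10.2×22 = -162.8 → no gain ✓.
4 of the 6 constraints hold; not an equilibrium.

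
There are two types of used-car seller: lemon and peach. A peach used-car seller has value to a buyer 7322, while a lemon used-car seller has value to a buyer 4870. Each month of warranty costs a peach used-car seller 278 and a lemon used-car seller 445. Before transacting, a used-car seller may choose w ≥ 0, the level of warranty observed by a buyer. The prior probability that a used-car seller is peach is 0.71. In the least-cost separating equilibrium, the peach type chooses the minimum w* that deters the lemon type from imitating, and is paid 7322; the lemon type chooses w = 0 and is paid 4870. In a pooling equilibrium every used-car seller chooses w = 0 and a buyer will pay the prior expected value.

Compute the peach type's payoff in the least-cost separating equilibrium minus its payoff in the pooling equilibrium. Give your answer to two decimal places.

Least-cost separating signal: w* solves 4870 = 7322 − 445·w*, so w* = (7322 − 4870)/445 ≈ 5.5101.
Peach type's separating payoff: 7322 − 278 × w* = 7322 − 278 × (7322 − 4870)/445 = 7322 − 681656/445 ≈ 5790.1888.
Pooling payoff: 0.71 × 7322 + 0.29 × 4870 = 6610.92.
Difference: 5790.1888 − 6610.92 = -820.7312, i.e. -820.73 to two decimal places.
The peach type would prefer the pooling outcome.

-820.73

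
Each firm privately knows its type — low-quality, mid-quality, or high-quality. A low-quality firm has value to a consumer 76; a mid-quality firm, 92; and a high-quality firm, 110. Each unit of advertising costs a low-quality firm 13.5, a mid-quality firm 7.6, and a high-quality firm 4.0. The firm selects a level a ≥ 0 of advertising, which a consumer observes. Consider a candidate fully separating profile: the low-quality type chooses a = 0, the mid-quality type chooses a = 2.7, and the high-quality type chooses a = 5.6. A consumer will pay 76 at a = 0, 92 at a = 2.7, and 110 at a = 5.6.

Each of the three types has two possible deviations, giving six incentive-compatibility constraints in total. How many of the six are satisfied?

5

Mid-quality (own payoff 92 − 7.6×2.7 = 71.48): to a=0 gives 76 → profitable ✗; to a=5.6 gives 110 − 7.6×5.6 = 67.44 → no gain ✓.
Low-quality (own payoff 76): to a=2.7 gives 92 − 13.5×2.7 = 55.55 → no gain ✓; to a=5.6 gives 110 − 13.5×5.6 = 34.4 → no gain ✓.
High-quality (own payoff 110 − 4.0×5.6 = 87.6): to a=0 gives 76 → no gain ✓; to a=2.7 gives 92 − 4.0×2.7 = 81.2 → no gain ✓.
5 of the 6 constraints hold; not an equilibrium.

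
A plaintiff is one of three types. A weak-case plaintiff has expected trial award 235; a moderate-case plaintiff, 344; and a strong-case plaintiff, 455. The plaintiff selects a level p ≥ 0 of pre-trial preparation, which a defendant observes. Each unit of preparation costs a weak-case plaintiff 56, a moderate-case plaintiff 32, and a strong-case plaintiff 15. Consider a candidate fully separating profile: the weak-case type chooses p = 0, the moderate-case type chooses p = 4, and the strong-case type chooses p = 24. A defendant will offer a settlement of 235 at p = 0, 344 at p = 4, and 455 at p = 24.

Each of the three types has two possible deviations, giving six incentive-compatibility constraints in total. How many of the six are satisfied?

3

Moderate-case (own payoff 344 − 32×4 = 216): to p=0 gives 235 → profitable ✗; to p=24 gives 455 − 32×24 = -313 → no gain ✓.
Strong-case (own payoff 455 − 15×24 = 95): to p=0 gives 235 → profitable ✗; to p=4 gives 344 − 15×4 = 284 → profitable ✗.
Weak-case (own payoff 235): to p=4 gives 344 − 56×4 = 120 → no gain ✓; to p=24 gives 455 − 56×24 = -889 → no gain ✓.
3 of the 6 constraints hold; not an equilibrium.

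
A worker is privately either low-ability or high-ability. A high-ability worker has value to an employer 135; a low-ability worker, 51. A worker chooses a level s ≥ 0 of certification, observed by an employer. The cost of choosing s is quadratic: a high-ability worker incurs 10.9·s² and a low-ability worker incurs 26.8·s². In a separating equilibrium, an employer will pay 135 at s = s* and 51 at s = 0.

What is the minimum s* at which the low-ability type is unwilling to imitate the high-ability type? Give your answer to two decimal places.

The low-ability type at s = 0 receives 51; imitating at s* yields 135 − 26.8·s*².
Indifference: 51 = 135 − 26.8·s*², so s*² = (135 − 51) / 26.8 ≈ 3.1343.
s* = √3.1343 ≈ 1.77.

1.77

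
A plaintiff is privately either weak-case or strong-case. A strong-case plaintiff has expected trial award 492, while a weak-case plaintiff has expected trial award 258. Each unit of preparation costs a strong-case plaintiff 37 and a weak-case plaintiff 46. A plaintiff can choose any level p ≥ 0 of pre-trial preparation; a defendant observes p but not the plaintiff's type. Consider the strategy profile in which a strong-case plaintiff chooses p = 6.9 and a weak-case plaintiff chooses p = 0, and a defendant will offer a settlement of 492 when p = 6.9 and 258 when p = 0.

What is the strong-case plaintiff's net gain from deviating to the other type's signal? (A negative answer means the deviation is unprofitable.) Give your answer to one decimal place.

21.3

Playing p = 6.9 the strong-case plaintiff receives 492 − 37 × 6.9 = 236.7.
Deviating to p = 0 yields 258 instead.
Gain from deviating: 258 − 236.7 = 21.3.
The gain is positive, so the strong-case type's incentive-compatibility constraint is violated — this profile is not a separating equilibrium.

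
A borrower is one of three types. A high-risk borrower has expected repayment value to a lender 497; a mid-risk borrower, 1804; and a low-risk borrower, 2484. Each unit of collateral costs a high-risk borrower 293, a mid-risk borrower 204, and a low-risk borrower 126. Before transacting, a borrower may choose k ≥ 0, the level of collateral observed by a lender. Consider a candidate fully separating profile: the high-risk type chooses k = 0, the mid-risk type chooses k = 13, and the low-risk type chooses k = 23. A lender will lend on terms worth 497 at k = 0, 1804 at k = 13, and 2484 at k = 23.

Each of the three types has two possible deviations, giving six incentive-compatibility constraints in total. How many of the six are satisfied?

High-risk (own payoff 497): to k=13 gives 1804 − 293×13 = -2005 → no gain ✓; to k=23 gives 2484 − 293×23 = -4255 → no gain ✓.
Mid-risk (own payoff 1804 − 204×13 = -848): to k=0 gives 497 → profitable ✗; to k=23 gives 2484 − 204×23 = -2208 → no gain ✓.
Low-risk (own payoff 2484 − 126×23 = -414): to k=0 gives 497 → profitable ✗; to k=13 gives 1804 − 126×13 = 166 → profitable ✗.
3 of the 6 constraints hold; not an equilibrium.

3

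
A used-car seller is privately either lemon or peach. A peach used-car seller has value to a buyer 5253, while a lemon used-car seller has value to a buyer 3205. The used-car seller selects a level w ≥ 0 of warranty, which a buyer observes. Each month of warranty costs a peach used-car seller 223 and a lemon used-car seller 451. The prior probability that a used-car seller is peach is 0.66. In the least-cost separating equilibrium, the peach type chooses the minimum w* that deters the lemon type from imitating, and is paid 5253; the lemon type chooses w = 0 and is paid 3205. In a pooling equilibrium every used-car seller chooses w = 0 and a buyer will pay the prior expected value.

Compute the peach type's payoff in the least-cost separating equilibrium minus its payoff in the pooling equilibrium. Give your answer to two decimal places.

-316.33

Least-cost separating signal: w* solves 3205 = 5253 − 451·w*, so w* = (5253 − 3205)/451 ≈ 4.5410.
Peach type's separating payoff: 5253 − 223 × w* = 5253 − 223 × (5253 − 3205)/451 = 5253 − 456704/451 ≈ 4240.3525.
Pooling payoff: 0.66 × 5253 + 0.34 × 3205 = 4556.68.
Difference: 4240.3525 − 4556.68 = -316.3275, i.e. -316.33 to two decimal places.
The peach type would prefer the pooling outcome.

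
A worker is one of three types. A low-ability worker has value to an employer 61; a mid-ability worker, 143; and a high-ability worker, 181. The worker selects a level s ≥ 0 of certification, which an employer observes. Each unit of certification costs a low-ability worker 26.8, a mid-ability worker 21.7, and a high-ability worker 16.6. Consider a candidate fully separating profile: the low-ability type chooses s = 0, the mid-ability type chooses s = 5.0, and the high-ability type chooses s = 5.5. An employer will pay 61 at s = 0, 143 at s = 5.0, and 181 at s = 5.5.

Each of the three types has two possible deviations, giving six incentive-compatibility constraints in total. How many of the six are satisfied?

Mid-ability (own payoff 143 − 21.7×5.0 = 34.5): to s=0 gives 61 → profitable ✗; to s=5.5 gives 181 − 21.7×5.5 = 61.65 → profitable ✗.
High-ability (own payoff 181 − 16.6×5.5 = 89.7): to s=0 gives 61 → no gain ✓; to s=5.0 gives 143 − 16.6×5.0 = 60 → no gain ✓.
Low-ability (own payoff 61): to s=5.0 gives 143 − 26.8×5.0 = 9 → no gain ✓; to s=5.5 gives 181 − 26.8×5.5 = 33.6 → no gain ✓.
4 of the 6 constraints hold; not an equilibrium.

4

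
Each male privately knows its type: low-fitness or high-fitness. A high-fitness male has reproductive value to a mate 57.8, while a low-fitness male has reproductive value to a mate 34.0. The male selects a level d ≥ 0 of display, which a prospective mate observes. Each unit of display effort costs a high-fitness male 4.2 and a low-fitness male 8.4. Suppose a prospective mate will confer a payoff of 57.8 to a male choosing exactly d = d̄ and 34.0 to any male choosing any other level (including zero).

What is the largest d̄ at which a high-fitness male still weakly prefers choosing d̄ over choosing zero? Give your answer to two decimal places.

5.67

Choosing d̄ yields the high-fitness type 57.8 − 4.2·d̄; choosing zero yields 34.0.
The high-fitness type is indifferent at 57.8 − 4.2·d̄ = 34.0, i.e. d̄ = (57.8 − 34.0) / 4.2 ≈ 5.67.
For any d̄ above 5.67 the high-fitness type would rather pool at zero, so separation collapses.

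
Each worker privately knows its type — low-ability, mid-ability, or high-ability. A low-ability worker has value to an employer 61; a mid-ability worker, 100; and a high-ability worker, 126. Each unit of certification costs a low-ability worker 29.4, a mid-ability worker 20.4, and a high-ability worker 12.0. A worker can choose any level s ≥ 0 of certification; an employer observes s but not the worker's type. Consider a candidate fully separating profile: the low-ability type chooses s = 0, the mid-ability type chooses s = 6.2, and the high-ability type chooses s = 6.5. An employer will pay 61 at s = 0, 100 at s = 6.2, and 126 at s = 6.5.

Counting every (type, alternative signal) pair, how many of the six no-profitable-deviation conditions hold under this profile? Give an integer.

High-ability (own payoff 126 − 12.0×6.5 = 48): to s=0 gives 61 → profitable ✗; to s=6.2 gives 100 − 12.0×6.2 = 25.6 → no gain ✓.
Mid-ability (own payoff 100 − 20.4×6.2 = -26.48): to s=0 gives 61 → profitable ✗; to s=6.5 gives 126 − 20.4×6.5 = -6.6 → profitable ✗.
Low-ability (own payoff 61): to s=6.2 gives 100 − 29.4×6.2 = -82.28 → no gain ✓; to s=6.5 gives 126 − 29.4×6.5 = -65.1 → no gain ✓.
3 of the 6 constraints hold; not an equilibrium.

3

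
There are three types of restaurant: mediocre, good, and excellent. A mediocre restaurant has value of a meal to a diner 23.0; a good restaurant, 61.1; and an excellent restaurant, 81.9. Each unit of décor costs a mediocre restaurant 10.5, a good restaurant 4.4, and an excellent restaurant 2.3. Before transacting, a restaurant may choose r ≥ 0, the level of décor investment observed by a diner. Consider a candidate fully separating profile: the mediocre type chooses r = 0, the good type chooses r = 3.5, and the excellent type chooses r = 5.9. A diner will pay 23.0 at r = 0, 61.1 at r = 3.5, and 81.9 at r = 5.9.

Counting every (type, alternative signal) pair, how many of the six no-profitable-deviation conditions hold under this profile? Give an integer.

4

Good (own payoff 61.1 − 4.4×3.5 = 45.7): to r=0 gives 23.0 → no gain ✓; to r=5.9 gives 81.9 − 4.4×5.9 = 55.94 → profitable ✗.
Mediocre (own payoff 23.0): to r=3.5 gives 61.1 − 10.5×3.5 = 24.35 → profitable ✗; to r=5.9 gives 81.9 − 10.5×5.9 = 19.95 → no gain ✓.
Excellent (own payoff 81.9 − 2.3×5.9 = 68.33): to r=0 gives 23.0 → no gain ✓; to r=3.5 gives 61.1 − 2.3×3.5 = 53.05 → no gain ✓.
4 of the 6 constraints hold; not an equilibrium.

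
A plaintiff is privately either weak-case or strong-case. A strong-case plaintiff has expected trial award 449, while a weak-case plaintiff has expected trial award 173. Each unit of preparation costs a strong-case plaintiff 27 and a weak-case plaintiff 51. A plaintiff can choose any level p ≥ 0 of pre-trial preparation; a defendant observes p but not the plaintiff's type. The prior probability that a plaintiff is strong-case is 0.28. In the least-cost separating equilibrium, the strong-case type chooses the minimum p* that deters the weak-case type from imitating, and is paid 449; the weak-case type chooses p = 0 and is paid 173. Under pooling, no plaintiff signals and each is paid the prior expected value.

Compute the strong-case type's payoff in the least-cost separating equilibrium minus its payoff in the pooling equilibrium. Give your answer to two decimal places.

Least-cost separating signal: p* solves 173 = 449 − 51·p*, so p* = (449 − 173)/51 ≈ 5.4118.
Strong-case type's separating payoff: 449 − 27 × p* = 449 − 27 × (449 − 173)/51 = 449 − 7452/51 ≈ 302.8824.
Pooling payoff: 0.28 × 449 + 0.72 × 173 = 250.28.
Difference: 302.8824 − 250.28 = 52.6024, i.e. 52.60 to two decimal places.
The strong-case type prefers to separate.

52.60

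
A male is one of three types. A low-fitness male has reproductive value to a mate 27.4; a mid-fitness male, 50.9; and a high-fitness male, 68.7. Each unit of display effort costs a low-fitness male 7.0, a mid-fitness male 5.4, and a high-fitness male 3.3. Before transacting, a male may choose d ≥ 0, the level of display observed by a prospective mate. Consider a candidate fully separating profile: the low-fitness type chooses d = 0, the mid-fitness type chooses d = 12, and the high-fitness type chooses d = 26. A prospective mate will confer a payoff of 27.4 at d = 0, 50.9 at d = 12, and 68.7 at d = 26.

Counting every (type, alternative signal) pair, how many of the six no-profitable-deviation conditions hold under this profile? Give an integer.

Low-fitness (own payoff 27.4): to d=12 gives 50.9 − 7.0×12 = -33.1 → no gain ✓; to d=26 gives 68.7 − 7.0×26 = -113.3 → no gain ✓.
Mid-fitness (own payoff 50.9 − 5.4×12 = -13.9): to d=0 gives 27.4 → profitable ✗; to d=26 gives 68.7 − 5.4×26 = -71.7 → no gain ✓.
High-fitness (own payoff 68.7 − 3.3×26 = -17.1): to d=0 gives 27.4 → profitable ✗; to d=12 gives 50.9 − 3.3×12 = 11.3 → profitable ✗.
3 of the 6 constraints hold; not an equilibrium.

3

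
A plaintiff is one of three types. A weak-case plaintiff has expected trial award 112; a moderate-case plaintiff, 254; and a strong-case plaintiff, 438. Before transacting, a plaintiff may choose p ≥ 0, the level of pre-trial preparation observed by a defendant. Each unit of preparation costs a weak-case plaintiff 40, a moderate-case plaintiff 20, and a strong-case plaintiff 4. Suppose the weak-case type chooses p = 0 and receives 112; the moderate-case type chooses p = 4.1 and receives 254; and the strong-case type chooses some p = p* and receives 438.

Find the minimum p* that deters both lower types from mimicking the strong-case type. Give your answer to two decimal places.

13.30

Moderate-case type (on-path payoff 254 − 20×4.1 = 172) won't mimic when 172 ≥ 438 − 20·p*, i.e. p* ≥ 13.30.
Weak-case type (on-path payoff 112) won't mimic when 112 ≥ 438 − 40·p*, i.e. p* ≥ 8.15.
Both must hold, so p* = max(8.15, 13.30) = 13.30. The moderate-case type's constraint binds.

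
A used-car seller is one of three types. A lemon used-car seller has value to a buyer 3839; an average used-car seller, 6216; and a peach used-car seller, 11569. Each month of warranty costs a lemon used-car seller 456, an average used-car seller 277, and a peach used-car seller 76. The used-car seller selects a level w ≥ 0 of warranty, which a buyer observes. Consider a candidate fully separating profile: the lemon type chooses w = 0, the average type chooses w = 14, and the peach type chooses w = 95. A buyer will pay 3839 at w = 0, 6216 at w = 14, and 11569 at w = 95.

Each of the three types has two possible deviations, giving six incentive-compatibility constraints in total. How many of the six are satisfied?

4

Average (own payoff 6216 − 277×14 = 2338): to w=0 gives 3839 → profitable ✗; to w=95 gives 11569 − 277×95 = -14746 → no gain ✓.
Lemon (own payoff 3839): to w=14 gives 6216 − 456×14 = -168 → no gain ✓; to w=95 gives 11569 − 456×95 = -31751 → no gain ✓.
Peach (own payoff 11569 − 76×95 = 4349): to w=0 gives 3839 → no gain ✓; to w=14 gives 6216 − 76×14 = 5152 → profitable ✗.
4 of the 6 constraints hold; not an equilibrium.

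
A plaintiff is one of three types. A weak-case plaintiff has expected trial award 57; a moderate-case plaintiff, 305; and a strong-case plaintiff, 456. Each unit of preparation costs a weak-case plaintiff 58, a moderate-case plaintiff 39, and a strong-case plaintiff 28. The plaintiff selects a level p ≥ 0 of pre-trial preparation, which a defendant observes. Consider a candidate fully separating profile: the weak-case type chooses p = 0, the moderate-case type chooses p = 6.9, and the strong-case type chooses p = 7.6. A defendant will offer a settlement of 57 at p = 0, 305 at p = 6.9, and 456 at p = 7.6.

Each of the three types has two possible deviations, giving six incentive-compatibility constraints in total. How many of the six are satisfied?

Moderate-case (own payoff 305 − 39×6.9 = 35.9): to p=0 gives 57 → profitable ✗; to p=7.6 gives 456 − 39×7.6 = 159.6 → profitable ✗.
Strong-case (own payoff 456 − 28×7.6 = 243.2): to p=0 gives 57 → no gain ✓; to p=6.9 gives 305 − 28×6.9 = 111.8 → no gain ✓.
Weak-case (own payoff 57): to p=6.9 gives 305 − 58×6.9 = -95.2 → no gain ✓; to p=7.6 gives 456 − 58×7.6 = 15.2 → no gain ✓.
4 of the 6 constraints hold; not an equilibrium.

4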